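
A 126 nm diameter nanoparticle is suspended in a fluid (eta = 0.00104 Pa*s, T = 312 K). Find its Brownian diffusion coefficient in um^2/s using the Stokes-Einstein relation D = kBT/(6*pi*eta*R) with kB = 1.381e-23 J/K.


Radius R = 126/2 = 63 nm = 6.3e-08 m
D = kB*T / (6*pi*eta*R)
D = 1.381e-23 * 312 / (6 * pi * 0.00104 * 6.3e-08)
D = 3.48878e-12 m^2/s = 3.489 um^2/s

3.489


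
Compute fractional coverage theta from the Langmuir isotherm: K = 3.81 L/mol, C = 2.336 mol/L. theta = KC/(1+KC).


Langmuir isotherm: theta = K*C / (1 + K*C)
K*C = 3.81 * 2.336 = 8.90016
theta = 8.90016 / (1 + 8.90016) = 8.90016 / 9.90016
theta = 0.899

0.899


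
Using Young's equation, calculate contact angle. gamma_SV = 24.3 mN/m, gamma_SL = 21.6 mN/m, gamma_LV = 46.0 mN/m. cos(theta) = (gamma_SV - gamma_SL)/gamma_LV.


cos(theta) = (gamma_SV - gamma_SL) / gamma_LV
cos(theta) = (24.3 - 21.6) / 46.0
cos(theta) = 0.058696
theta = arccos(0.058696) = 86.64 degrees

86.64


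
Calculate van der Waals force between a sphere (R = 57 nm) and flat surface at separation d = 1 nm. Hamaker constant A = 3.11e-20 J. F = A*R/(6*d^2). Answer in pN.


Convert to SI: R = 57 nm = 5.7e-08 m, d = 1 nm = 1e-09 m
F = A * R / (6 * d^2)
F = 3.11e-20 * 5.7e-08 / (6 * (1e-09)^2)
F = 2.9545e-10 N = 295.45 pN

295.45


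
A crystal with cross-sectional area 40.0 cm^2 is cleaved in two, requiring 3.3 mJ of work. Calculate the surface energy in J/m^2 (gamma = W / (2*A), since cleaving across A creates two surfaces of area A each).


Convert: A = 40.0 cm^2 = 0.004 m^2, W = 3.3 mJ = 0.0033 J
Cleaving exposes two faces of area A, so total new surface = 2*A and gamma = W / (2*A)
gamma = 0.0033 / (2 * 0.004)
gamma = 0.412 J/m^2

0.412


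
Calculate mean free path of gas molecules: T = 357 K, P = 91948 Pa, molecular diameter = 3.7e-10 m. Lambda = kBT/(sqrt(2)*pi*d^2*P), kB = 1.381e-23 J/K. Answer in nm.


Mean free path: lambda = kB*T / (sqrt(2) * pi * d^2 * P)
lambda = 1.381e-23 * 357 / (sqrt(2) * pi * (3.7e-10)^2 * 91948)
lambda = 8.81559e-08 m
lambda = 88.16 nm

88.16


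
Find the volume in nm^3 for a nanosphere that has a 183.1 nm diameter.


Radius r = 183.1/2 = 91.55 nm
Volume V = (4/3) * pi * r^3
V = (4/3) * pi * (91.55)^3
V = 3214131.6 nm^3

3214131.6


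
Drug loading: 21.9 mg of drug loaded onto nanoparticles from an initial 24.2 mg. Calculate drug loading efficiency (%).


Drug loading efficiency = (drug loaded / drug initial) * 100
DLE = 21.9 / 24.2 * 100
DLE = 0.905 * 100
DLE = 90.5%

90.5


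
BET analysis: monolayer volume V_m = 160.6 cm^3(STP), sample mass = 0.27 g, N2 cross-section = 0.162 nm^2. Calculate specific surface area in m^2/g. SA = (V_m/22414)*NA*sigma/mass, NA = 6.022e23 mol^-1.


Number of moles in monolayer = V_m / 22414 = 160.6 / 22414 = 0.00716516
Number of molecules = moles * NA = 0.00716516 * 6.022e23
SA = molecules * sigma / mass
SA = (160.6 / 22414) * 6.022e23 * 0.162e-18 / 0.27
SA = 2588.9 m^2/g

2588.9


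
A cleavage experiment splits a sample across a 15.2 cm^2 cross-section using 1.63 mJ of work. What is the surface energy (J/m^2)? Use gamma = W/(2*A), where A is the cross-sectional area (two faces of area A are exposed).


Convert: A = 15.2 cm^2 = 0.00152 m^2, W = 1.63 mJ = 0.00163 J
Cleaving exposes two faces of area A, so total new surface = 2*A and gamma = W / (2*A)
gamma = 0.00163 / (2 * 0.00152)
gamma = 0.536 J/m^2

0.536


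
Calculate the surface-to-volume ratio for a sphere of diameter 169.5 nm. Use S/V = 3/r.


Radius r = 169.5/2 = 84.75 nm
S/V = 3 / r = 3 / 84.75
S/V = 0.0354 nm^-1

0.0354


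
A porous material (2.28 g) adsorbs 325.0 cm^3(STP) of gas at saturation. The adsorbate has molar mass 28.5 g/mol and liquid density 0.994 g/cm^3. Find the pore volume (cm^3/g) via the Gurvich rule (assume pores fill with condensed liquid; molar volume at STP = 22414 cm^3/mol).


Moles adsorbed n = V_ads / 22414 = 325.0 / 22414 = 1.449987e-02 mol
Liquid volume V_liq = n * M / rho_liq = 1.449987e-02 * 28.5 / 0.994 = 0.41574 cm^3
Specific pore volume V_pore = V_liq / m_sample = 0.41574 / 2.28
V_pore = 0.1823 cm^3/g

0.1823


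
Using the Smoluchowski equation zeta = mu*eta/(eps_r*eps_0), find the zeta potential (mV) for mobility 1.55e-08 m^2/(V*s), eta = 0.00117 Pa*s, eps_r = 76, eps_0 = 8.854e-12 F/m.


Smoluchowski equation: zeta = mu * eta / (eps_r * eps_0)
zeta = 1.55e-08 * 0.00117 / (76 * 8.854e-12)
zeta = 0.02695 V = 26.95 mV

26.95


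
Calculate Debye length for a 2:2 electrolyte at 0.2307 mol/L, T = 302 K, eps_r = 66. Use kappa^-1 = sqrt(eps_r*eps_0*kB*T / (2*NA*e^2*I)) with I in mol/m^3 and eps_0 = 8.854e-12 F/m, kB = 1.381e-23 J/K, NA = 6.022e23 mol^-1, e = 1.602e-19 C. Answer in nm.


Ionic strength I = 0.2307 * 2^2 * 1000 = 922.8 mol/m^3
kappa^-1 = sqrt(66 * 8.854e-12 * 1.381e-23 * 302 / (2 * 6.022e23 * (1.602e-19)^2 * 922.8))
kappa^-1 = 0.292 nm

0.292


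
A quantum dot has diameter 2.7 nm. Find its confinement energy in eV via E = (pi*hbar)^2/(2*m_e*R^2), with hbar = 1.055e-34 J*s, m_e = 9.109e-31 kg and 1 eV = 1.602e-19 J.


Radius R = 2.7/2 = 1.35 nm = 1.35e-09 m
E = (pi * 1.055e-34)^2 / (2 * 9.109e-31 * (1.35e-09)^2)
E(J) = 3.30854e-20
E = E(J) / 1.602e-19 = 0.2065 eV

0.2065


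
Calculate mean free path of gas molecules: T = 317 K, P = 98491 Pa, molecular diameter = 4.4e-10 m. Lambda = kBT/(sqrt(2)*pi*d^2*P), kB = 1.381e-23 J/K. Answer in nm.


Mean free path: lambda = kB*T / (sqrt(2) * pi * d^2 * P)
lambda = 1.381e-23 * 317 / (sqrt(2) * pi * (4.4e-10)^2 * 98491)
lambda = 5.16757e-08 m
lambda = 51.68 nm

51.68


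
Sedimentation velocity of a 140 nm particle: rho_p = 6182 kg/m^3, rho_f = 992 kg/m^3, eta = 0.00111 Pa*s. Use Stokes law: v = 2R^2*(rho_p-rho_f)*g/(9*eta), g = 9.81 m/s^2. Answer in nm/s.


Radius R = 140/2 nm = 7e-08 m
Density difference = 6182 - 992 = 5190 kg/m^3
v = 2 * R^2 * (rho_p - rho_f) * g / (9 * eta)
v = 2 * (7e-08)^2 * 5190 * 9.81 / (9 * 0.00111)
v = 4.99456e-08 m/s = 49.9456 nm/s

49.9456


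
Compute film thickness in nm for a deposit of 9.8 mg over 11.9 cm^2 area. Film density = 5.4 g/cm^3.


Convert: m = 9.8 mg = 9.8000e-06 kg, A = 11.9 cm^2 = 1.1900e-03 m^2, rho = 5.4 g/cm^3 = 5400 kg/m^3
t = m / (A * rho)
t = 9.8000e-06 / (1.1900e-03 * 5400)
t = 1.5251e-06 m = 1525.1 nm

1525.1


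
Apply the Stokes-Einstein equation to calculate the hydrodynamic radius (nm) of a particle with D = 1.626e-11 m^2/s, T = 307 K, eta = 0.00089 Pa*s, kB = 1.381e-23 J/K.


Stokes-Einstein: R = kB*T / (6*pi*eta*D)
R = 1.381e-23 * 307 / (6 * pi * 0.00089 * 1.626e-11)
R = 1.55425e-08 m = 15.54 nm

15.54


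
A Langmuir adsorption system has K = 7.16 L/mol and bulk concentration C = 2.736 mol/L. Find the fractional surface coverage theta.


Langmuir isotherm: theta = K*C / (1 + K*C)
K*C = 7.16 * 2.736 = 19.58976
theta = 19.58976 / (1 + 19.58976) = 19.58976 / 20.58976
theta = 0.9514

0.9514


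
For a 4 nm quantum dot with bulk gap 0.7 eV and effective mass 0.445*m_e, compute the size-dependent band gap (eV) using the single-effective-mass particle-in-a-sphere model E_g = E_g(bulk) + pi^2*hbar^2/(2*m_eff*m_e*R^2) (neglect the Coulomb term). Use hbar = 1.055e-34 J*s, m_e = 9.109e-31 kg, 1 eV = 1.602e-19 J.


Radius R = 4/2 nm = 2e-09 m
Confinement energy dE = pi^2 * hbar^2 / (2 * m_eff * m_e * R^2)
dE = pi^2 * (1.055e-34)^2 / (2 * 0.445 * 9.109e-31 * (2e-09)^2) J, divided by 1.602e-19 J/eV
dE = 0.2115 eV
Total band gap = E_g(bulk) + dE = 0.7 + 0.2115 = 0.9115 eV

0.9115


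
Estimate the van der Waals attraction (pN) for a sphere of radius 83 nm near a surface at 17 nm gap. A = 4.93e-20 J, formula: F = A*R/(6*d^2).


Convert to SI: R = 83 nm = 8.3e-08 m, d = 17 nm = 1.7e-08 m
F = A * R / (6 * d^2)
F = 4.93e-20 * 8.3e-08 / (6 * (1.7e-08)^2)
F = 2.3598e-12 N = 2.36 pN

2.36


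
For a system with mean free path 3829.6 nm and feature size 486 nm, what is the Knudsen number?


Knudsen number Kn = lambda / L
Kn = 3829.6 / 486
Kn = 7.8798

7.8798


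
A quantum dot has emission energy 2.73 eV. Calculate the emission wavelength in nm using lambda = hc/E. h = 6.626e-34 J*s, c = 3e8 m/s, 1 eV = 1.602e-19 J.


Convert energy: E = 2.73 eV = 2.73 * 1.602e-19 = 4.37346e-19 J
lambda = h*c / E = 6.626e-34 * 3e8 / 4.37346e-19
lambda = 4.54514e-07 m = 454.5 nm

454.5


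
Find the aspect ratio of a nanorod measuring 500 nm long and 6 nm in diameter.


Aspect ratio AR = length / diameter
AR = 500 / 6
AR = 83.33

83.33


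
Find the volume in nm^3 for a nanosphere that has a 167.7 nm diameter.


Radius r = 167.7/2 = 83.85 nm
Volume V = (4/3) * pi * r^3
V = (4/3) * pi * (83.85)^3
V = 2469436.2 nm^3

2469436.2


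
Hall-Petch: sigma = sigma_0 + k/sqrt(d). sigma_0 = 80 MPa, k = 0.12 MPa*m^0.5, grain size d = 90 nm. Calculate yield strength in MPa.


d = 90 nm = 9e-08 m
sqrt(d) = 0.0003
Hall-Petch contribution = k / sqrt(d) = 0.12 / 0.0003 = 400.0 MPa
sigma = sigma_0 + k/sqrt(d) = 80 + 400.0 = 480.0 MPa

480.0


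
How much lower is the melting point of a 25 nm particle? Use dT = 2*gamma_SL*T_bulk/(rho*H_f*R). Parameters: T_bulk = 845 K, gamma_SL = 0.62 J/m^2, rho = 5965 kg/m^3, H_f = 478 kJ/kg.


Radius R = 25/2 = 12.5 nm = 1.25e-08 m
Convert H_f = 478 kJ/kg = 478000 J/kg
dT = 2 * gamma_SL * T_bulk / (rho * H_f * R)
dT = 2 * 0.62 * 845 / (5965 * 478000 * 1.25e-08)
dT = 29.4 K

29.4


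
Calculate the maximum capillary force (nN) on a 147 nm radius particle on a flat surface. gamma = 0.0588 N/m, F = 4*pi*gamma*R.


Convert radius: R = 147 nm = 1.47e-07 m
F = 4 * pi * gamma * R
F = 4 * pi * 0.0588 * 1.47e-07
F = 1.08619e-07 N = 108.6187 nN

108.6187


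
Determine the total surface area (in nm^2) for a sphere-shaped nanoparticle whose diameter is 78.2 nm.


Radius r = 78.2/2 = 39.1 nm
Surface area SA = 4 * pi * r^2
SA = 4 * pi * (39.1)^2
SA = 19211.59 nm^2

19211.59


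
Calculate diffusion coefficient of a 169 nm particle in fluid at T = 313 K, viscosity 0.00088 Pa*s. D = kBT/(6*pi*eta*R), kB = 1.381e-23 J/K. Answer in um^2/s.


Radius R = 169/2 = 84.5 nm = 8.45e-08 m
D = kB*T / (6*pi*eta*R)
D = 1.381e-23 * 313 / (6 * pi * 0.00088 * 8.45e-08)
D = 3.08388e-12 m^2/s = 3.084 um^2/s

3.084


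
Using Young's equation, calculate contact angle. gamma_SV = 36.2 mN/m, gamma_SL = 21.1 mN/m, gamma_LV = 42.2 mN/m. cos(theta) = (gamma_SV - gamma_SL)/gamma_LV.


cos(theta) = (gamma_SV - gamma_SL) / gamma_LV
cos(theta) = (36.2 - 21.1) / 42.2
cos(theta) = 0.35782
theta = arccos(0.35782) = 69.03 degrees

69.03


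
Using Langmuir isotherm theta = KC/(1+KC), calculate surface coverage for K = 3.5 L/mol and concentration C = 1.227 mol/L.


Langmuir isotherm: theta = K*C / (1 + K*C)
K*C = 3.5 * 1.227 = 4.2945
theta = 4.2945 / (1 + 4.2945) = 4.2945 / 5.2945
theta = 0.8111

0.8111


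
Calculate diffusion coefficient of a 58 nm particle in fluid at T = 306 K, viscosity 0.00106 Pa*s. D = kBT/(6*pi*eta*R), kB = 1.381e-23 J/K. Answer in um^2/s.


Radius R = 58/2 = 29 nm = 2.9e-08 m
D = kB*T / (6*pi*eta*R)
D = 1.381e-23 * 306 / (6 * pi * 0.00106 * 2.9e-08)
D = 7.29307e-12 m^2/s = 7.293 um^2/s

7.293


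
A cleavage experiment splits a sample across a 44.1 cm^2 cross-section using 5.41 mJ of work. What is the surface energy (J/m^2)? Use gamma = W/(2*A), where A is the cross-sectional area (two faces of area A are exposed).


Convert: A = 44.1 cm^2 = 0.00441 m^2, W = 5.41 mJ = 0.00541 J
Cleaving exposes two faces of area A, so total new surface = 2*A and gamma = W / (2*A)
gamma = 0.00541 / (2 * 0.00441)
gamma = 0.613 J/m^2

0.613


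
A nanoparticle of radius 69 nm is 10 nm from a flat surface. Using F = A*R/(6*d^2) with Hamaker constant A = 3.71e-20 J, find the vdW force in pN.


Convert to SI: R = 69 nm = 6.9e-08 m, d = 10 nm = 1e-08 m
F = A * R / (6 * d^2)
F = 3.71e-20 * 6.9e-08 / (6 * (1e-08)^2)
F = 4.2665e-12 N = 4.266 pN

4.266


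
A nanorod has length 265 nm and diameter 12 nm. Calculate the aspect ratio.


Aspect ratio AR = length / diameter
AR = 265 / 12
AR = 22.08

22.08


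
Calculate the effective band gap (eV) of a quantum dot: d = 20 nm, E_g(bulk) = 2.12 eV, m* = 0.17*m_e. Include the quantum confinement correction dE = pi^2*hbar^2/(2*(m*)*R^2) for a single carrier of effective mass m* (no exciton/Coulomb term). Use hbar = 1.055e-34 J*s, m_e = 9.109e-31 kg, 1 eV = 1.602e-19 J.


Radius R = 20/2 nm = 1e-08 m
Confinement energy dE = pi^2 * hbar^2 / (2 * m_eff * m_e * R^2)
dE = pi^2 * (1.055e-34)^2 / (2 * 0.17 * 9.109e-31 * (1e-08)^2) J, divided by 1.602e-19 J/eV
dE = 0.0221 eV
Total band gap = E_g(bulk) + dE = 2.12 + 0.0221 = 2.1421 eV

2.1421


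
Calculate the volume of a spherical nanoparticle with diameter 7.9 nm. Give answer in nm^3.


Radius r = 7.9/2 = 3.95 nm
Volume V = (4/3) * pi * r^3
V = (4/3) * pi * (3.95)^3
V = 258.15 nm^3

258.15


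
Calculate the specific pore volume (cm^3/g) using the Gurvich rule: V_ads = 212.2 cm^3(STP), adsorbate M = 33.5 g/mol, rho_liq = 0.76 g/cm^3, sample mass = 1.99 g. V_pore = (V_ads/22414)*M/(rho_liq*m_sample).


Moles adsorbed n = V_ads / 22414 = 212.2 / 22414 = 9.467297e-03 mol
Liquid volume V_liq = n * M / rho_liq = 9.467297e-03 * 33.5 / 0.76 = 0.41731 cm^3
Specific pore volume V_pore = V_liq / m_sample = 0.41731 / 1.99
V_pore = 0.2097 cm^3/g

0.2097


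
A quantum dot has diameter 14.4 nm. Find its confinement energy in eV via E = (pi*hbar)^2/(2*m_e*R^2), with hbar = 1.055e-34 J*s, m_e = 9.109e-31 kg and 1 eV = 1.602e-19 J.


Radius R = 14.4/2 = 7.2 nm = 7.2e-09 m
E = (pi * 1.055e-34)^2 / (2 * 9.109e-31 * (7.2e-09)^2)
E(J) = 1.16316e-21
E = E(J) / 1.602e-19 = 0.0073 eV

0.0073


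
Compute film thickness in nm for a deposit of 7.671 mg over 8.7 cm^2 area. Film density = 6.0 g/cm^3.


Convert: m = 7.671 mg = 7.6710e-06 kg, A = 8.7 cm^2 = 8.7000e-04 m^2, rho = 6.0 g/cm^3 = 6000 kg/m^3
t = m / (A * rho)
t = 7.6710e-06 / (8.7000e-04 * 6000)
t = 1.4695e-06 m = 1469.5 nm

1469.5


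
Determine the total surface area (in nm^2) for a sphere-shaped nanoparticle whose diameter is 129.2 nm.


Radius r = 129.2/2 = 64.6 nm
Surface area SA = 4 * pi * r^2
SA = 4 * pi * (64.6)^2
SA = 52441.48 nm^2

52441.48


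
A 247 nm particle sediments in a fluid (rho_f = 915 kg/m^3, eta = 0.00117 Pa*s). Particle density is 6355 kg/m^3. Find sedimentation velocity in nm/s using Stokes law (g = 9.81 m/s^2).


Radius R = 247/2 nm = 1.235e-07 m
Density difference = 6355 - 915 = 5440 kg/m^3
v = 2 * R^2 * (rho_p - rho_f) * g / (9 * eta)
v = 2 * (1.235e-07)^2 * 5440 * 9.81 / (9 * 0.00117)
v = 1.54598e-07 m/s = 154.5978 nm/s

154.5978


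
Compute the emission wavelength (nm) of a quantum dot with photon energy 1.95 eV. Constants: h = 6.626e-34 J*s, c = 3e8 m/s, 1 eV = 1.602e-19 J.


Convert energy: E = 1.95 eV = 1.95 * 1.602e-19 = 3.1239e-19 J
lambda = h*c / E = 6.626e-34 * 3e8 / 3.1239e-19
lambda = 6.3632e-07 m = 636.3 nm

636.3


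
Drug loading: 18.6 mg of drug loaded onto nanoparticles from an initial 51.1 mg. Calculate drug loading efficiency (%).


Drug loading efficiency = (drug loaded / drug initial) * 100
DLE = 18.6 / 51.1 * 100
DLE = 0.364 * 100
DLE = 36.4%

36.4


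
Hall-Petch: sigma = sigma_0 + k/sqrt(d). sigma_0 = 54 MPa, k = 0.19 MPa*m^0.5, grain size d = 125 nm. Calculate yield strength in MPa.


d = 125 nm = 1.25e-07 m
sqrt(d) = 0.0003535534
Hall-Petch contribution = k / sqrt(d) = 0.19 / 0.0003535534 = 537.4 MPa
sigma = sigma_0 + k/sqrt(d) = 54 + 537.4 = 591.4 MPa

591.4


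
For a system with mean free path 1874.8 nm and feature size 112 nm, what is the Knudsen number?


Knudsen number Kn = lambda / L
Kn = 1874.8 / 112
Kn = 16.7393

16.7393


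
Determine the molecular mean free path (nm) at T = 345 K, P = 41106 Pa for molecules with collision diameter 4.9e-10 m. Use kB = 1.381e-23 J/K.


Mean free path: lambda = kB*T / (sqrt(2) * pi * d^2 * P)
lambda = 1.381e-23 * 345 / (sqrt(2) * pi * (4.9e-10)^2 * 41106)
lambda = 1.08655e-07 m
lambda = 108.66 nm

108.66


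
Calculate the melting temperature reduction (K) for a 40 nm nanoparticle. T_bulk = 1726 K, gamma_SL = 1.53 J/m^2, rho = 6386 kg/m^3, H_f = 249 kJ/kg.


Radius R = 40/2 = 20 nm = 2e-08 m
Convert H_f = 249 kJ/kg = 249000 J/kg
dT = 2 * gamma_SL * T_bulk / (rho * H_f * R)
dT = 2 * 1.53 * 1726 / (6386 * 249000 * 2e-08)
dT = 166.1 K

166.1


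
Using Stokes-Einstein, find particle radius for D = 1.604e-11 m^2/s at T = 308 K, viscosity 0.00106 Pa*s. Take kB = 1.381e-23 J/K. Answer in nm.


Stokes-Einstein: R = kB*T / (6*pi*eta*D)
R = 1.381e-23 * 308 / (6 * pi * 0.00106 * 1.604e-11)
R = 1.32719e-08 m = 13.27 nm

13.27


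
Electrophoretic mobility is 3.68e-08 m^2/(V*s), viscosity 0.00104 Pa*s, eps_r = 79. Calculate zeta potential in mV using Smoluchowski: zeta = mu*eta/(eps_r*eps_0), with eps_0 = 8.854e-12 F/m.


Smoluchowski equation: zeta = mu * eta / (eps_r * eps_0)
zeta = 3.68e-08 * 0.00104 / (79 * 8.854e-12)
zeta = 0.054716 V = 54.72 mV

54.72


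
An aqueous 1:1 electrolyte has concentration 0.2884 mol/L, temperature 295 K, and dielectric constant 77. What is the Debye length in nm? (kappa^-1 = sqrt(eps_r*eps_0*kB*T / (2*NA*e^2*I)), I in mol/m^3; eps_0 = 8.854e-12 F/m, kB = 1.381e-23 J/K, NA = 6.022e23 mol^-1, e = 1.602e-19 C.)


Ionic strength I = 0.2884 * 1^2 * 1000 = 288.4 mol/m^3
kappa^-1 = sqrt(77 * 8.854e-12 * 1.381e-23 * 295 / (2 * 6.022e23 * (1.602e-19)^2 * 288.4))
kappa^-1 = 0.558 nm

0.558


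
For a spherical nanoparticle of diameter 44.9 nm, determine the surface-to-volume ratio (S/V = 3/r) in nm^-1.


Radius r = 44.9/2 = 22.45 nm
S/V = 3 / r = 3 / 22.45
S/V = 0.1336 nm^-1

0.1336


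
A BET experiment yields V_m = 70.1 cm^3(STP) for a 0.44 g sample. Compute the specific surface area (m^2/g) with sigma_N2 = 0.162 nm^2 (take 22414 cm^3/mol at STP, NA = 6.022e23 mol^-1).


Number of moles in monolayer = V_m / 22414 = 70.1 / 22414 = 0.00312751
Number of molecules = moles * NA = 0.00312751 * 6.022e23
SA = molecules * sigma / mass
SA = (70.1 / 22414) * 6.022e23 * 0.162e-18 / 0.44
SA = 693.4 m^2/g

693.4


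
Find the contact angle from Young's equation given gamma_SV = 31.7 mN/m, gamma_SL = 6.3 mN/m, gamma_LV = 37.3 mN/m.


cos(theta) = (gamma_SV - gamma_SL) / gamma_LV
cos(theta) = (31.7 - 6.3) / 37.3
cos(theta) = 0.680965
theta = arccos(0.680965) = 47.08 degrees

47.08


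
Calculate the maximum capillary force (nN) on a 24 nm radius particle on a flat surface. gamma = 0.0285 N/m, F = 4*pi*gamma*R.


Convert radius: R = 24 nm = 2.4e-08 m
F = 4 * pi * gamma * R
F = 4 * pi * 0.0285 * 2.4e-08
F = 8.5954e-09 N = 8.5954 nN

8.5954


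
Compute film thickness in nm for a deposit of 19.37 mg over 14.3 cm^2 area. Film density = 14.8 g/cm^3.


Convert: m = 19.37 mg = 1.9370e-05 kg, A = 14.3 cm^2 = 1.4300e-03 m^2, rho = 14.8 g/cm^3 = 14800 kg/m^3
t = m / (A * rho)
t = 1.9370e-05 / (1.4300e-03 * 14800)
t = 9.1523e-07 m = 915.2 nm

915.2


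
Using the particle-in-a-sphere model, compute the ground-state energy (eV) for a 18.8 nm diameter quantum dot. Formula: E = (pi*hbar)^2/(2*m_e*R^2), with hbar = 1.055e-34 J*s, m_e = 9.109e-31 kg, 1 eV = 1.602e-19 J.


Radius R = 18.8/2 = 9.4 nm = 9.4e-09 m
E = (pi * 1.055e-34)^2 / (2 * 9.109e-31 * (9.4e-09)^2)
E(J) = 6.82415e-22
E = E(J) / 1.602e-19 = 0.0043 eV

0.0043


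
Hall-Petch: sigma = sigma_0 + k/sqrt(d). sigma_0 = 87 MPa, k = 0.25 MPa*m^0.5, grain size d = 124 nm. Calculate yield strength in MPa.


d = 124 nm = 1.24e-07 m
sqrt(d) = 0.0003521363
Hall-Petch contribution = k / sqrt(d) = 0.25 / 0.0003521363 = 710.0 MPa
sigma = sigma_0 + k/sqrt(d) = 87 + 710.0 = 797.0 MPa

797.0


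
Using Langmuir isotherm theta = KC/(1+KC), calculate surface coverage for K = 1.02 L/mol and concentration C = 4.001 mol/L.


Langmuir isotherm: theta = K*C / (1 + K*C)
K*C = 1.02 * 4.001 = 4.08102
theta = 4.08102 / (1 + 4.08102) = 4.08102 / 5.08102
theta = 0.8032

0.8032


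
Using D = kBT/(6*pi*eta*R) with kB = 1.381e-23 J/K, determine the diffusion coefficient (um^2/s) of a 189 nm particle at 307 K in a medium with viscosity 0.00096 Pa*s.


Radius R = 189/2 = 94.5 nm = 9.45e-08 m
D = kB*T / (6*pi*eta*R)
D = 1.381e-23 * 307 / (6 * pi * 0.00096 * 9.45e-08)
D = 2.47929e-12 m^2/s = 2.479 um^2/s

2.479


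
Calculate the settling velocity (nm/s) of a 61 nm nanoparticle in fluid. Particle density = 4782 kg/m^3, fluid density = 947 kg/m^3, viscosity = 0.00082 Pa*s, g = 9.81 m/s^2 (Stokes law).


Radius R = 61/2 nm = 3.05e-08 m
Density difference = 4782 - 947 = 3835 kg/m^3
v = 2 * R^2 * (rho_p - rho_f) * g / (9 * eta)
v = 2 * (3.05e-08)^2 * 3835 * 9.81 / (9 * 0.00082)
v = 9.48435e-09 m/s = 9.4844 nm/s

9.4844


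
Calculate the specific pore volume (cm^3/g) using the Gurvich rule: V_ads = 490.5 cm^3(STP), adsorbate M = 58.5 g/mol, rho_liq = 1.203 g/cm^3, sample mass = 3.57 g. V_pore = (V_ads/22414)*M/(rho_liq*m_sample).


Moles adsorbed n = V_ads / 22414 = 490.5 / 22414 = 2.188364e-02 mol
Liquid volume V_liq = n * M / rho_liq = 2.188364e-02 * 58.5 / 1.203 = 1.06417 cm^3
Specific pore volume V_pore = V_liq / m_sample = 1.06417 / 3.57
V_pore = 0.2981 cm^3/g

0.2981


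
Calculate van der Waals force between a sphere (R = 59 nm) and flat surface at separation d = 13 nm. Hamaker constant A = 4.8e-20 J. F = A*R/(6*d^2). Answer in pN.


Convert to SI: R = 59 nm = 5.9e-08 m, d = 13 nm = 1.3e-08 m
F = A * R / (6 * d^2)
F = 4.8e-20 * 5.9e-08 / (6 * (1.3e-08)^2)
F = 2.7929e-12 N = 2.793 pN

2.793


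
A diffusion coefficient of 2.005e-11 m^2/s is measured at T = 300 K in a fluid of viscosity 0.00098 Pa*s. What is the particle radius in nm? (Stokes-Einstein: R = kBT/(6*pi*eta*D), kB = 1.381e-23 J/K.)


Stokes-Einstein: R = kB*T / (6*pi*eta*D)
R = 1.381e-23 * 300 / (6 * pi * 0.00098 * 2.005e-11)
R = 1.1186e-08 m = 11.19 nm

11.19


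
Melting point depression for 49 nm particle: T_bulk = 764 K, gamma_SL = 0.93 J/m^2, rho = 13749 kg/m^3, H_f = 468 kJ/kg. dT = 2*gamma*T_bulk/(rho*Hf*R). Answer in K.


Radius R = 49/2 = 24.5 nm = 2.45e-08 m
Convert H_f = 468 kJ/kg = 468000 J/kg
dT = 2 * gamma_SL * T_bulk / (rho * H_f * R)
dT = 2 * 0.93 * 764 / (13749 * 468000 * 2.45e-08)
dT = 9.0 K

9.0


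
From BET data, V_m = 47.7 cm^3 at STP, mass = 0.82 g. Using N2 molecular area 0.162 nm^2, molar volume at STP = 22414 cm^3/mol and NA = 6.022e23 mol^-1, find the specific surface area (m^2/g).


Number of moles in monolayer = V_m / 22414 = 47.7 / 22414 = 0.00212813
Number of molecules = moles * NA = 0.00212813 * 6.022e23
SA = molecules * sigma / mass
SA = (47.7 / 22414) * 6.022e23 * 0.162e-18 / 0.82
SA = 253.2 m^2/g

253.2


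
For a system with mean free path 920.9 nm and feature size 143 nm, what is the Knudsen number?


Knudsen number Kn = lambda / L
Kn = 920.9 / 143
Kn = 6.4399

6.4399


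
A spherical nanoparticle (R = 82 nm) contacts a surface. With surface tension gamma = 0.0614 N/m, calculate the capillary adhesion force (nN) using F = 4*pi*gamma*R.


Convert radius: R = 82 nm = 8.2e-08 m
F = 4 * pi * gamma * R
F = 4 * pi * 0.0614 * 8.2e-08
F = 6.32692e-08 N = 63.2692 nN

63.2692


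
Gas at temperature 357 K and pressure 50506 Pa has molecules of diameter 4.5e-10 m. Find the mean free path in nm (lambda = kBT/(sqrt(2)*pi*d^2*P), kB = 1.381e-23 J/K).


Mean free path: lambda = kB*T / (sqrt(2) * pi * d^2 * P)
lambda = 1.381e-23 * 357 / (sqrt(2) * pi * (4.5e-10)^2 * 50506)
lambda = 1.085e-07 m
lambda = 108.5 nm

108.5


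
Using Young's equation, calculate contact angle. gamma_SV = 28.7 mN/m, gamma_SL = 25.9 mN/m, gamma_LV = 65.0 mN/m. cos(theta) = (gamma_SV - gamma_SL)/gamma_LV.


cos(theta) = (gamma_SV - gamma_SL) / gamma_LV
cos(theta) = (28.7 - 25.9) / 65.0
cos(theta) = 0.043077
theta = arccos(0.043077) = 87.53 degrees

87.53


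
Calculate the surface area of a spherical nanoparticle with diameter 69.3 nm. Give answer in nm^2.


Radius r = 69.3/2 = 34.65 nm
Surface area SA = 4 * pi * r^2
SA = 4 * pi * (34.65)^2
SA = 15087.47 nm^2

15087.47


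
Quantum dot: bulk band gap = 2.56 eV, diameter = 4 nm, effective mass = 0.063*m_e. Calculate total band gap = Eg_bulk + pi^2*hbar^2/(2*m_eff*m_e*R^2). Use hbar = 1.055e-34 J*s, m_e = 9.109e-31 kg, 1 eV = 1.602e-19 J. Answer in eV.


Radius R = 4/2 nm = 2e-09 m
Confinement energy dE = pi^2 * hbar^2 / (2 * m_eff * m_e * R^2)
dE = pi^2 * (1.055e-34)^2 / (2 * 0.063 * 9.109e-31 * (2e-09)^2) J, divided by 1.602e-19 J/eV
dE = 1.4936 eV
Total band gap = E_g(bulk) + dE = 2.56 + 1.4936 = 4.0536 eV

4.0536


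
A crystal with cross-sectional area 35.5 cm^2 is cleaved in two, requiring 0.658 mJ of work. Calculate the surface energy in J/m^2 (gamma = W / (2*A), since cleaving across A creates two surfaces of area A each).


Convert: A = 35.5 cm^2 = 0.00355 m^2, W = 0.658 mJ = 0.000658 J
Cleaving exposes two faces of area A, so total new surface = 2*A and gamma = W / (2*A)
gamma = 0.000658 / (2 * 0.00355)
gamma = 0.093 J/m^2

0.093


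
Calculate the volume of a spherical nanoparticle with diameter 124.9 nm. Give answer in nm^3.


Radius r = 124.9/2 = 62.45 nm
Volume V = (4/3) * pi * r^3
V = (4/3) * pi * (62.45)^3
V = 1020201.45 nm^3

1020201.45


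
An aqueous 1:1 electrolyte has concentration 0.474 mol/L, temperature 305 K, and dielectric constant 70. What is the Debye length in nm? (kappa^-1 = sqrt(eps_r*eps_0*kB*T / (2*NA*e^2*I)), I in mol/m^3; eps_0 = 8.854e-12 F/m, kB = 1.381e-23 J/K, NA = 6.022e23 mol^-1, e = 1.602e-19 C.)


Ionic strength I = 0.474 * 1^2 * 1000 = 474 mol/m^3
kappa^-1 = sqrt(70 * 8.854e-12 * 1.381e-23 * 305 / (2 * 6.022e23 * (1.602e-19)^2 * 474))
kappa^-1 = 0.422 nm

0.422


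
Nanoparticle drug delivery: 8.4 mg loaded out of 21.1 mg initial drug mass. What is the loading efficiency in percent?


Drug loading efficiency = (drug loaded / drug initial) * 100
DLE = 8.4 / 21.1 * 100
DLE = 0.3981 * 100
DLE = 39.81%

39.81


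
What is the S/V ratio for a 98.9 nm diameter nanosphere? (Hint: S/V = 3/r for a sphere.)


Radius r = 98.9/2 = 49.45 nm
S/V = 3 / r = 3 / 49.45
S/V = 0.0607 nm^-1

0.0607


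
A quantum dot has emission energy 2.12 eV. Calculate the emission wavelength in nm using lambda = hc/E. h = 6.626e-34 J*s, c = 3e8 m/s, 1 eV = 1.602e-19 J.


Convert energy: E = 2.12 eV = 2.12 * 1.602e-19 = 3.39624e-19 J
lambda = h*c / E = 6.626e-34 * 3e8 / 3.39624e-19
lambda = 5.85294e-07 m = 585.3 nm

585.3


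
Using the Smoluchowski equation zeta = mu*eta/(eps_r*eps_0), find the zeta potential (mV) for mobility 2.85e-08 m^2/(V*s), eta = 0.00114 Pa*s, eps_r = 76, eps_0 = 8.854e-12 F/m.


Smoluchowski equation: zeta = mu * eta / (eps_r * eps_0)
zeta = 2.85e-08 * 0.00114 / (76 * 8.854e-12)
zeta = 0.048283 V = 48.28 mV

48.28


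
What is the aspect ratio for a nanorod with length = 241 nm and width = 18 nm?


Aspect ratio AR = length / diameter
AR = 241 / 18
AR = 13.39

13.39


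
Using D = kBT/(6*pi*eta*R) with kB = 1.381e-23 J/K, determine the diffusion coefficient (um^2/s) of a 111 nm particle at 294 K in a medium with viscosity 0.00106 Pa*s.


Radius R = 111/2 = 55.5 nm = 5.55e-08 m
D = kB*T / (6*pi*eta*R)
D = 1.381e-23 * 294 / (6 * pi * 0.00106 * 5.55e-08)
D = 3.66135e-12 m^2/s = 3.661 um^2/s

3.661


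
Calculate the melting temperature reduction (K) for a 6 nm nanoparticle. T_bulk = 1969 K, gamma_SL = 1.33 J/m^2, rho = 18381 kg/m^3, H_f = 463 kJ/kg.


Radius R = 6/2 = 3 nm = 3e-09 m
Convert H_f = 463 kJ/kg = 463000 J/kg
dT = 2 * gamma_SL * T_bulk / (rho * H_f * R)
dT = 2 * 1.33 * 1969 / (18381 * 463000 * 3e-09)
dT = 205.1 K

205.1


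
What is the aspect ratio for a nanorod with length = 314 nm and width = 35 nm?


Aspect ratio AR = length / diameter
AR = 314 / 35
AR = 8.97

8.97


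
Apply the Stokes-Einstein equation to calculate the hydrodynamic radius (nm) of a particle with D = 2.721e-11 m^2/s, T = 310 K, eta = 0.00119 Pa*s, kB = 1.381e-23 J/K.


Stokes-Einstein: R = kB*T / (6*pi*eta*D)
R = 1.381e-23 * 310 / (6 * pi * 0.00119 * 2.721e-11)
R = 7.01421e-09 m = 7.01 nm

7.01


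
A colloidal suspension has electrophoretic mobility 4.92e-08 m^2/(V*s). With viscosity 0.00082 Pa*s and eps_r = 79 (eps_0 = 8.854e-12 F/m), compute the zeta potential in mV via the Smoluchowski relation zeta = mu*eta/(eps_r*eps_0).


Smoluchowski equation: zeta = mu * eta / (eps_r * eps_0)
zeta = 4.92e-08 * 0.00082 / (79 * 8.854e-12)
zeta = 0.057678 V = 57.68 mV

57.68


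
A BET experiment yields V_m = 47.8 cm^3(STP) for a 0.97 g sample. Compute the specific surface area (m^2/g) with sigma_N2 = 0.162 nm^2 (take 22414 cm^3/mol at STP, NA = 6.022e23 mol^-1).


Number of moles in monolayer = V_m / 22414 = 47.8 / 22414 = 0.0021326
Number of molecules = moles * NA = 0.0021326 * 6.022e23
SA = molecules * sigma / mass
SA = (47.8 / 22414) * 6.022e23 * 0.162e-18 / 0.97
SA = 214.5 m^2/g

214.5


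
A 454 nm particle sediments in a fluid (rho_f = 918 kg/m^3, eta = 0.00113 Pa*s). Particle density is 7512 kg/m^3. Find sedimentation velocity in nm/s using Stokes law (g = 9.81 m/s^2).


Radius R = 454/2 nm = 2.27e-07 m
Density difference = 7512 - 918 = 6594 kg/m^3
v = 2 * R^2 * (rho_p - rho_f) * g / (9 * eta)
v = 2 * (2.27e-07)^2 * 6594 * 9.81 / (9 * 0.00113)
v = 6.55509e-07 m/s = 655.5091 nm/s

655.5091


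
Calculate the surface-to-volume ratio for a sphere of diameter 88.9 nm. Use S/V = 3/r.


Radius r = 88.9/2 = 44.45 nm
S/V = 3 / r = 3 / 44.45
S/V = 0.0675 nm^-1

0.0675


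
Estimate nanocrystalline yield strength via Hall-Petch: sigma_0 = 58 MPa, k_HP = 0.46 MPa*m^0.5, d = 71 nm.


d = 71 nm = 7.1e-08 m
sqrt(d) = 0.0002664583
Hall-Petch contribution = k / sqrt(d) = 0.46 / 0.0002664583 = 1726.3 MPa
sigma = sigma_0 + k/sqrt(d) = 58 + 1726.3 = 1784.3 MPa

1784.3


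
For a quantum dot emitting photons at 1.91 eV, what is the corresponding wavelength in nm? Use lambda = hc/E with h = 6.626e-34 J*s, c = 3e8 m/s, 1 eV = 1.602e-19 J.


Convert energy: E = 1.91 eV = 1.91 * 1.602e-19 = 3.05982e-19 J
lambda = h*c / E = 6.626e-34 * 3e8 / 3.05982e-19
lambda = 6.49646e-07 m = 649.6 nm

649.6


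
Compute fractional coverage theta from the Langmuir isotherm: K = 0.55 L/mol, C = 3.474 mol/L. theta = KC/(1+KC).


Langmuir isotherm: theta = K*C / (1 + K*C)
K*C = 0.55 * 3.474 = 1.9107
theta = 1.9107 / (1 + 1.9107) = 1.9107 / 2.9107
theta = 0.6564

0.6564


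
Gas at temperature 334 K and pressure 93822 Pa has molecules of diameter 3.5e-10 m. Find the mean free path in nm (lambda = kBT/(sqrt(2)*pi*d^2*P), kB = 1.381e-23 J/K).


Mean free path: lambda = kB*T / (sqrt(2) * pi * d^2 * P)
lambda = 1.381e-23 * 334 / (sqrt(2) * pi * (3.5e-10)^2 * 93822)
lambda = 9.03305e-08 m
lambda = 90.33 nm

90.33


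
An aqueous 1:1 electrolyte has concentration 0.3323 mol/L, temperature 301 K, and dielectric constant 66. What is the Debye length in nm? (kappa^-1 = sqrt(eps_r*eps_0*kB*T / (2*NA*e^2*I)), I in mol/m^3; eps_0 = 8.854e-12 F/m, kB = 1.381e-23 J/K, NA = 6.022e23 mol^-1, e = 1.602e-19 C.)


Ionic strength I = 0.3323 * 1^2 * 1000 = 332.3 mol/m^3
kappa^-1 = sqrt(66 * 8.854e-12 * 1.381e-23 * 301 / (2 * 6.022e23 * (1.602e-19)^2 * 332.3))
kappa^-1 = 0.486 nm

0.486


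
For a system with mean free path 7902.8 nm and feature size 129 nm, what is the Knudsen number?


Knudsen number Kn = lambda / L
Kn = 7902.8 / 129
Kn = 61.262

61.262


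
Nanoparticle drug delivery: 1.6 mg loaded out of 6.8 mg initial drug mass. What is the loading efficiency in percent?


Drug loading efficiency = (drug loaded / drug initial) * 100
DLE = 1.6 / 6.8 * 100
DLE = 0.2353 * 100
DLE = 23.53%

23.53


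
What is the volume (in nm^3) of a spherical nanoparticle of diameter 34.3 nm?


Radius r = 34.3/2 = 17.15 nm
Volume V = (4/3) * pi * r^3
V = (4/3) * pi * (17.15)^3
V = 21129.1 nm^3

21129.1


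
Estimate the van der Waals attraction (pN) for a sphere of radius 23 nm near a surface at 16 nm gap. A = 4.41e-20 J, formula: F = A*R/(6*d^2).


Convert to SI: R = 23 nm = 2.3e-08 m, d = 16 nm = 1.6e-08 m
F = A * R / (6 * d^2)
F = 4.41e-20 * 2.3e-08 / (6 * (1.6e-08)^2)
F = 6.60352e-13 N = 0.66 pN

0.66


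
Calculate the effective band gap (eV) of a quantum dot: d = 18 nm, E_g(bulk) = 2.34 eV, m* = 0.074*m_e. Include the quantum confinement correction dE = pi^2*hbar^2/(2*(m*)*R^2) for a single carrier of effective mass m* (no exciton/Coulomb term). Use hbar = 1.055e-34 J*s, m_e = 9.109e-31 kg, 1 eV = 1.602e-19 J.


Radius R = 18/2 nm = 9e-09 m
Confinement energy dE = pi^2 * hbar^2 / (2 * m_eff * m_e * R^2)
dE = pi^2 * (1.055e-34)^2 / (2 * 0.074 * 9.109e-31 * (9e-09)^2) J, divided by 1.602e-19 J/eV
dE = 0.0628 eV
Total band gap = E_g(bulk) + dE = 2.34 + 0.0628 = 2.4028 eV

2.4028


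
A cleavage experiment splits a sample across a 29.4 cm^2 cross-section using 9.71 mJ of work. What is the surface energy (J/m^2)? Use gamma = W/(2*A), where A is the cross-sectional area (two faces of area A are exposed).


Convert: A = 29.4 cm^2 = 0.00294 m^2, W = 9.71 mJ = 0.00971 J
Cleaving exposes two faces of area A, so total new surface = 2*A and gamma = W / (2*A)
gamma = 0.00971 / (2 * 0.00294)
gamma = 1.651 J/m^2

1.651


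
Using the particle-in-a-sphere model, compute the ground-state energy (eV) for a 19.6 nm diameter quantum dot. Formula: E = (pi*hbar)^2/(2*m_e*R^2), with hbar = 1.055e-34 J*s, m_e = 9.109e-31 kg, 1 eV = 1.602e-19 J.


Radius R = 19.6/2 = 9.8 nm = 9.8e-09 m
E = (pi * 1.055e-34)^2 / (2 * 9.109e-31 * (9.8e-09)^2)
E(J) = 6.27844e-22
E = E(J) / 1.602e-19 = 0.0039 eV

0.0039


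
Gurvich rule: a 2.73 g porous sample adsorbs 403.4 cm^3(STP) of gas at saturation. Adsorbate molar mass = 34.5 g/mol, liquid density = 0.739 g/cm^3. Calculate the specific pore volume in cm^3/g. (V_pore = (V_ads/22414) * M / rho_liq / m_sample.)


Moles adsorbed n = V_ads / 22414 = 403.4 / 22414 = 1.799768e-02 mol
Liquid volume V_liq = n * M / rho_liq = 1.799768e-02 * 34.5 / 0.739 = 0.84022 cm^3
Specific pore volume V_pore = V_liq / m_sample = 0.84022 / 2.73
V_pore = 0.3078 cm^3/g

0.3078


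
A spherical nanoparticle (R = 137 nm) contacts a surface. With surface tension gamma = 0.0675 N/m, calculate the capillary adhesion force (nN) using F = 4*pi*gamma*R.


Convert radius: R = 137 nm = 1.37e-07 m
F = 4 * pi * gamma * R
F = 4 * pi * 0.0675 * 1.37e-07
F = 1.16208e-07 N = 116.2075 nN

116.2075


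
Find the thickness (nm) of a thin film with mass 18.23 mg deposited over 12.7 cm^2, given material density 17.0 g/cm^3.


Convert: m = 18.23 mg = 1.8230e-05 kg, A = 12.7 cm^2 = 1.2700e-03 m^2, rho = 17.0 g/cm^3 = 17000 kg/m^3
t = m / (A * rho)
t = 1.8230e-05 / (1.2700e-03 * 17000)
t = 8.4437e-07 m = 844.4 nm

844.4


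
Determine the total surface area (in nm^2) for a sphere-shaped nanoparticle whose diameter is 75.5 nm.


Radius r = 75.5/2 = 37.75 nm
Surface area SA = 4 * pi * r^2
SA = 4 * pi * (37.75)^2
SA = 17907.86 nm^2

17907.86


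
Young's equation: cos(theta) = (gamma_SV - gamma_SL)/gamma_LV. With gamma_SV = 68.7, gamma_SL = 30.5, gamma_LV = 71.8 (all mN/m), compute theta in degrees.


cos(theta) = (gamma_SV - gamma_SL) / gamma_LV
cos(theta) = (68.7 - 30.5) / 71.8
cos(theta) = 0.532033
theta = arccos(0.532033) = 57.86 degrees

57.86


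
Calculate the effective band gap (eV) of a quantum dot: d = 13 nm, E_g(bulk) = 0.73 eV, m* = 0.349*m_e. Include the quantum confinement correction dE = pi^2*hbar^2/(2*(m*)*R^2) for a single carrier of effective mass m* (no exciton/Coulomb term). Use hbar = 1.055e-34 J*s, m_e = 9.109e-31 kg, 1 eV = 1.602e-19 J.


Radius R = 13/2 nm = 6.5e-09 m
Confinement energy dE = pi^2 * hbar^2 / (2 * m_eff * m_e * R^2)
dE = pi^2 * (1.055e-34)^2 / (2 * 0.349 * 9.109e-31 * (6.5e-09)^2) J, divided by 1.602e-19 J/eV
dE = 0.0255 eV
Total band gap = E_g(bulk) + dE = 0.73 + 0.0255 = 0.7555 eV

0.7555


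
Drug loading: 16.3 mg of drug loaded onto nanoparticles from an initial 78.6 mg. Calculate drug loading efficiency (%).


Drug loading efficiency = (drug loaded / drug initial) * 100
DLE = 16.3 / 78.6 * 100
DLE = 0.2074 * 100
DLE = 20.74%

20.74


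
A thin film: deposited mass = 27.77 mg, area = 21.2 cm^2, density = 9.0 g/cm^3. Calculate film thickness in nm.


Convert: m = 27.77 mg = 2.7770e-05 kg, A = 21.2 cm^2 = 2.1200e-03 m^2, rho = 9.0 g/cm^3 = 9000 kg/m^3
t = m / (A * rho)
t = 2.7770e-05 / (2.1200e-03 * 9000)
t = 1.4555e-06 m = 1455.5 nm

1455.5


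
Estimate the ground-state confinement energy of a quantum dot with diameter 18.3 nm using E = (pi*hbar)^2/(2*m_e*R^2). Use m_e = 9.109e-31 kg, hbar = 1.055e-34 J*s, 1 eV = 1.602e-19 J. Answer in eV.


Radius R = 18.3/2 = 9.15 nm = 9.15e-09 m
E = (pi * 1.055e-34)^2 / (2 * 9.109e-31 * (9.15e-09)^2)
E(J) = 7.20214e-22
E = E(J) / 1.602e-19 = 0.0045 eV

0.0045


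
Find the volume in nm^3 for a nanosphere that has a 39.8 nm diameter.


Radius r = 39.8/2 = 19.9 nm
Volume V = (4/3) * pi * r^3
V = (4/3) * pi * (19.9)^3
V = 33010.18 nm^3

33010.18


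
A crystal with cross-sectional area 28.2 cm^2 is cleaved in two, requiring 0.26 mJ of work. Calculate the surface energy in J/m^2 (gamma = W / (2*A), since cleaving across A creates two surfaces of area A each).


Convert: A = 28.2 cm^2 = 0.00282 m^2, W = 0.26 mJ = 0.00026 J
Cleaving exposes two faces of area A, so total new surface = 2*A and gamma = W / (2*A)
gamma = 0.00026 / (2 * 0.00282)
gamma = 0.046 J/m^2

0.046


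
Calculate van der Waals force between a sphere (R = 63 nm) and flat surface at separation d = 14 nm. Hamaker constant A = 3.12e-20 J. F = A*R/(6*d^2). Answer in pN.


Convert to SI: R = 63 nm = 6.3e-08 m, d = 14 nm = 1.4e-08 m
F = A * R / (6 * d^2)
F = 3.12e-20 * 6.3e-08 / (6 * (1.4e-08)^2)
F = 1.67143e-12 N = 1.671 pN

1.671


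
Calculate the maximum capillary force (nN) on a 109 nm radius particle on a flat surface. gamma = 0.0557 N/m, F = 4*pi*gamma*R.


Convert radius: R = 109 nm = 1.09e-07 m
F = 4 * pi * gamma * R
F = 4 * pi * 0.0557 * 1.09e-07
F = 7.62942e-08 N = 76.2942 nN

76.2942


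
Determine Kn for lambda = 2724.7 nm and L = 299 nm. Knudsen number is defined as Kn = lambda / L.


Knudsen number Kn = lambda / L
Kn = 2724.7 / 299
Kn = 9.1127

9.1127


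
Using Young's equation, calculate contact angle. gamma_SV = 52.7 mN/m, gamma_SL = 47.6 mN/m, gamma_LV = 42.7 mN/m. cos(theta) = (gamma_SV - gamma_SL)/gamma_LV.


cos(theta) = (gamma_SV - gamma_SL) / gamma_LV
cos(theta) = (52.7 - 47.6) / 42.7
cos(theta) = 0.119438
theta = arccos(0.119438) = 83.14 degrees

83.14


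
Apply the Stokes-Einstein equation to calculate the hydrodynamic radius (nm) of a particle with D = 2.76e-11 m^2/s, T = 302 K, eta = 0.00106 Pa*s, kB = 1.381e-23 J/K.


Stokes-Einstein: R = kB*T / (6*pi*eta*D)
R = 1.381e-23 * 302 / (6 * pi * 0.00106 * 2.76e-11)
R = 7.56283e-09 m = 7.56 nm

7.56


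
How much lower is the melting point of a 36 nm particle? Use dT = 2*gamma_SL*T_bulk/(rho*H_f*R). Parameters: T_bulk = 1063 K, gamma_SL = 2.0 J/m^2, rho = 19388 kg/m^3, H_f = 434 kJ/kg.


Radius R = 36/2 = 18 nm = 1.8e-08 m
Convert H_f = 434 kJ/kg = 434000 J/kg
dT = 2 * gamma_SL * T_bulk / (rho * H_f * R)
dT = 2 * 2.0 * 1063 / (19388 * 434000 * 1.8e-08)
dT = 28.1 K

28.1


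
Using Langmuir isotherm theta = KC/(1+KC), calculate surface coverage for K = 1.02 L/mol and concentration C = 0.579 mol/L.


Langmuir isotherm: theta = K*C / (1 + K*C)
K*C = 1.02 * 0.579 = 0.59058
theta = 0.59058 / (1 + 0.59058) = 0.59058 / 1.59058
theta = 0.3713

0.3713


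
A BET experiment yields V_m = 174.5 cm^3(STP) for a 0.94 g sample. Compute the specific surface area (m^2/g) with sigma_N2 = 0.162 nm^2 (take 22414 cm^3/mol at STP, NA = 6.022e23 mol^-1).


Number of moles in monolayer = V_m / 22414 = 174.5 / 22414 = 0.00778531
Number of molecules = moles * NA = 0.00778531 * 6.022e23
SA = molecules * sigma / mass
SA = (174.5 / 22414) * 6.022e23 * 0.162e-18 / 0.94
SA = 808.0 m^2/g

808.0


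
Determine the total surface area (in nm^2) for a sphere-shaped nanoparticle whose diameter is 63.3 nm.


Radius r = 63.3/2 = 31.65 nm
Surface area SA = 4 * pi * r^2
SA = 4 * pi * (31.65)^2
SA = 12588.02 nm^2

12588.02
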